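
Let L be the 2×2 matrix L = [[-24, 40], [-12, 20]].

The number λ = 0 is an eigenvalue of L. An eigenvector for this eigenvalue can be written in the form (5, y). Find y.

3

We need (L)v = 0.
L = [[-24, 40], [-12, 20]].
Row 1: (-24)·5 + (40)·y = 0
Row 2: (-12)·5 + (20)·y = 0
Solving gives y = 3.
Check: L·(5, 3) = (0, 0) = 0·(5, 3).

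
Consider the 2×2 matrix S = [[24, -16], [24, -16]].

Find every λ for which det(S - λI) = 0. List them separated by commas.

det(S - lambda·I) = (24 - lambda)(-16 - lambda) - (-16)·(24) = lambda^2 - 8·lambda.
This factors as lambda·(lambda - 8) = 0.
Eigenvalues: 0, 8.

0, 8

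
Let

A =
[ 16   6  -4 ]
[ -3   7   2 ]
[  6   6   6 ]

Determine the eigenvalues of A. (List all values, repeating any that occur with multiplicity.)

9, 10, 10

Set up det(μI - A) = 0.
Expanding along the first row, p(μ) = μ^3 - 29μ^2 + 280μ - 900.
Try μ = 9: p(9) = 0, so 9 is a root.
Dividing by (μ - 9) leaves μ^2 - 20μ + 100.
The quadratic factor is (μ - 10)^2.
Eigenvalues: 9, 10, 10.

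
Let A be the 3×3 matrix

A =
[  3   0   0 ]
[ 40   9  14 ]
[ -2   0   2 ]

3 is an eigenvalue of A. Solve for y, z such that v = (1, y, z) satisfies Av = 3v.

-2, -2

We need (A - 3I)v = 0.
A - 3I = [[0, 0, 0], [40, 6, 14], [-2, 0, -1]].
Row 1: (0)·1 + (0)·y + (0)·z = 0
Row 2: (40)·1 + (6)·y + (14)·z = 0
Row 3: (-2)·1 + (0)·y + (-1)·z = 0
Solving gives y = -2, z = -2.
Check: A·(1, -2, -2) = (3, -6, -6) = 3·(1, -2, -2).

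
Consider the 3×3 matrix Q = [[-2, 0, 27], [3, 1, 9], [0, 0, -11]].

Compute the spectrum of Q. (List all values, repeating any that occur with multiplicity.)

-11, -2, 1

Compute the characteristic polynomial p(μ) = det(μI - Q).
Cofactor expansion gives p(μ) = μ^3 + 12μ^2 + 9μ - 22.
Since p(-11) = 0, μ = -11 is a root.
Factor out (μ + 11): p(μ) = (μ + 11)·(μ^2 + μ - 2).
The quadratic factors as (μ + 2)·(μ - 1).
Eigenvalues: -11, -2, 1.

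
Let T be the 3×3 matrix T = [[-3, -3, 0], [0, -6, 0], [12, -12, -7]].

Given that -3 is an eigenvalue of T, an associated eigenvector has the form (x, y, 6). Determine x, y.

We need (T + 3I)v = 0.
T + 3I = [[0, -3, 0], [0, -3, 0], [12, -12, -4]].
Row 1: (0)·x + (-3)·y + (0)·6 = 0
Row 2: (0)·x + (-3)·y + (0)·6 = 0
Row 3: (12)·x + (-12)·y + (-4)·6 = 0
Solving gives x = 2, y = 0.
Check: T·(2, 0, 6) = (-6, 0, -18) = -3·(2, 0, 6).

2, 0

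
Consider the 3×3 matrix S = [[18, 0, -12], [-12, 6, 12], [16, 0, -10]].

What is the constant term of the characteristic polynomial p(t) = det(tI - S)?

-72

p(0) = det(0·I − S) = det(−S) = (−1)^3·det(S).
det(S) = 72, so p(0) = -72.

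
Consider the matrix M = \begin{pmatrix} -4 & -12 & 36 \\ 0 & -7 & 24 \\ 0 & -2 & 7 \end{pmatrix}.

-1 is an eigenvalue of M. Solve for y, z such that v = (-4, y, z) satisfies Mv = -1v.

4, 1

We need (M + 1I)v = 0.
M + 1I = [[-3, -12, 36], [0, -6, 24], [0, -2, 8]].
Row 1: (-3)·-4 + (-12)·y + (36)·z = 0
Row 2: (0)·-4 + (-6)·y + (24)·z = 0
Row 3: (0)·-4 + (-2)·y + (8)·z = 0
Solving gives y = 4, z = 1.
Check: M·(-4, 4, 1) = (4, -4, -1) = -1·(-4, 4, 1).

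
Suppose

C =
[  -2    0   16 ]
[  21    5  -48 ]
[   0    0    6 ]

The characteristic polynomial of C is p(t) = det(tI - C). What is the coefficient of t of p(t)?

8

p(t) = t^3 - 9t^2 + 8t + 60.
The coefficient of t is 8.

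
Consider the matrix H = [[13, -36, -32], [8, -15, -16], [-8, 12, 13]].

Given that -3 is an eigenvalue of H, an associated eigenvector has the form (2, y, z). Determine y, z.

We need (H + 3I)v = 0.
H + 3I = [[16, -36, -32], [8, -12, -16], [-8, 12, 16]].
Row 1: (16)·2 + (-36)·y + (-32)·z = 0
Row 2: (8)·2 + (-12)·y + (-16)·z = 0
Row 3: (-8)·2 + (12)·y + (16)·z = 0
Solving gives y = 0, z = 1.
Check: H·(2, 0, 1) = (-6, 0, -3) = -3·(2, 0, 1).

0, 1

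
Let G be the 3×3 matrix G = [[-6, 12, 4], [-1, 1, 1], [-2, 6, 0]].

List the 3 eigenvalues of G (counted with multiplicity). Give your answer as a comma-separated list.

Compute the characteristic polynomial p(lambda) = det(lambda·I - G).
Expanding along the first row, p(lambda) = lambda^3 + 5·lambda^2 + 8·lambda + 4.
Rational-root test: lambda = -1 gives p(-1) = 0.
Dividing by (lambda + 1) leaves lambda^2 + 4·lambda + 4.
The quadratic factor is (lambda + 2)^2.
Eigenvalues: -2, -2, -1.

-2, -2, -1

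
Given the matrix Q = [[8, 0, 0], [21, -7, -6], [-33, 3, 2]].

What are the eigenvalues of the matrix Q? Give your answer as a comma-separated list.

Set up det(rI - Q) = 0.
Expanding the 3×3 determinant: p(r) = r^3 - 3r^2 - 36r - 32.
Since p(8) = 0, r = 8 is a root.
Dividing by (r - 8) leaves r^2 + 5r + 4.
The quadratic factors as (r + 4)·(r + 1).
Eigenvalues: -4, -1, 8.

-4, -1, 8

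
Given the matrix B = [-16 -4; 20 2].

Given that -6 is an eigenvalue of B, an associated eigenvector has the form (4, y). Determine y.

We need (B + 6I)v = 0.
B + 6I = [[-10, -4], [20, 8]].
Row 1: (-10)·4 + (-4)·y = 0
Row 2: (20)·4 + (8)·y = 0
Solving gives y = -10.
Check: B·(4, -10) = (-24, 60) = -6·(4, -10).

-10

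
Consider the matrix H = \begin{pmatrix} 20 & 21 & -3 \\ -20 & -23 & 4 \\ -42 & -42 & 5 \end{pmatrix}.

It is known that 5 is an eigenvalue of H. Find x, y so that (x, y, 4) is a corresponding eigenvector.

-2, 2

We need (H - 5I)v = 0.
H - 5I = [[15, 21, -3], [-20, -28, 4], [-42, -42, 0]].
Row 1: (15)·x + (21)·y + (-3)·4 = 0
Row 2: (-20)·x + (-28)·y + (4)·4 = 0
Row 3: (-42)·x + (-42)·y + (0)·4 = 0
Solving gives x = -2, y = 2.
Check: H·(-2, 2, 4) = (-10, 10, 20) = 5·(-2, 2, 4).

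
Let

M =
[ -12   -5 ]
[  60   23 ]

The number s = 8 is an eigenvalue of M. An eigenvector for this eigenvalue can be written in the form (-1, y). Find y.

We need (M - 8I)v = 0.
M - 8I = [[-20, -5], [60, 15]].
Row 1: (-20)·-1 + (-5)·y = 0
Row 2: (60)·-1 + (15)·y = 0
Solving gives y = 4.
Check: M·(-1, 4) = (-8, 32) = 8·(-1, 4).

4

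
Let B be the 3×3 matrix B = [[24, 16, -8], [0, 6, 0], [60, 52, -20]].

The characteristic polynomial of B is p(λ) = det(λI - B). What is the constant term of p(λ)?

0

p(λ) = λ^3 - 10λ^2 + 24λ.
The constant term is 0.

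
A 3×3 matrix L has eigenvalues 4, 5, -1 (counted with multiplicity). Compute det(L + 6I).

550

If L has eigenvalues 4, 5, -1, then L + 6I has eigenvalues 10, 11, 5.
det(L + 6I) = (10) · (11) · (5) = 550.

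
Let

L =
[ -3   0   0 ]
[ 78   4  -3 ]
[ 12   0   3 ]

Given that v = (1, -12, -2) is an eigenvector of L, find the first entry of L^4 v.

81

First find the eigenvalue: Lv = (-3, 36, 6) = -3·(1, -12, -2), so λ = -3.
Then L^4 v = λ^4·v = (-3)^4·(1, -12, -2) = 81·(1, -12, -2) = (81, -972, -162).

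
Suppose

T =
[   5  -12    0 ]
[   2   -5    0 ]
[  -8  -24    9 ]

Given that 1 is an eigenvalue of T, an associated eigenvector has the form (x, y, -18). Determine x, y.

-9, -3

We need (T - 1I)v = 0.
T - 1I = [[4, -12, 0], [2, -6, 0], [-8, -24, 8]].
Row 1: (4)·x + (-12)·y + (0)·-18 = 0
Row 2: (2)·x + (-6)·y + (0)·-18 = 0
Row 3: (-8)·x + (-24)·y + (8)·-18 = 0
Solving gives x = -9, y = -3.
Check: T·(-9, -3, -18) = (-9, -3, -18) = 1·(-9, -3, -18).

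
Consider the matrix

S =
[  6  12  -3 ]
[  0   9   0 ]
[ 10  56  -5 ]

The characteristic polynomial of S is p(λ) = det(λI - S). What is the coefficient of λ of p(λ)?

p(λ) = λ^3 - 10λ^2 + 9λ.
The coefficient of λ is 9.

9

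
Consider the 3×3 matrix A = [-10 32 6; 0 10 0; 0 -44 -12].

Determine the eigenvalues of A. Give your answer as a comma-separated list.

-12, -10, 10

Set up det(μI - A) = 0.
Cofactor expansion gives p(μ) = μ^3 + 12μ^2 - 100μ - 1200.
Since p(-10) = 0, μ = -10 is a root.
Factor out (μ + 10): p(μ) = (μ + 10)·(μ^2 + 2μ - 120).
The quadratic factors as (μ + 12)·(μ - 10).
Eigenvalues: -12, -10, 10.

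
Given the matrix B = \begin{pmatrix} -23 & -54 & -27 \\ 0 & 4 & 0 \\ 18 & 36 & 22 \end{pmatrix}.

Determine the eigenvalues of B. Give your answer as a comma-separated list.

-5, 4, 4

Compute the characteristic polynomial p(lambda) = det(lambda·I - B).
Cofactor expansion gives p(lambda) = lambda^3 - 3·lambda^2 - 24·lambda + 80.
Since p(-5) = 0, lambda = -5 is a root.
Factor out (lambda + 5): p(lambda) = (lambda + 5)·(lambda^2 - 8·lambda + 16).
The quadratic factor is (lambda - 4)^2.
Eigenvalues: -5, 4, 4.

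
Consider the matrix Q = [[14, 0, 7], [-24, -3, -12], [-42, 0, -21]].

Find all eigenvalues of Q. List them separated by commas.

-7, -3, 0

Set up det(sI - Q) = 0.
Cofactor expansion gives p(s) = s^3 + 10s^2 + 21s.
Rational-root test: s = 0 gives p(0) = 0.
Dividing by s leaves s^2 + 10s + 21.
The quadratic factors as (s + 7)·(s + 3).
Eigenvalues: -7, -3, 0.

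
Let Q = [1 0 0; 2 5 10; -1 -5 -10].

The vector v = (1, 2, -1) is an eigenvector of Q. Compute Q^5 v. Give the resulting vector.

First find the eigenvalue: Qv = (1, 2, -1) = 1·(1, 2, -1), so λ = 1.
Then Q^5 v = λ^5·v = 1^5·(1, 2, -1) = 1·(1, 2, -1) = (1, 2, -1).

(1, 2, -1)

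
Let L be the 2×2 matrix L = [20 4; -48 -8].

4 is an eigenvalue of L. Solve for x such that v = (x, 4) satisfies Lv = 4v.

We need (L - 4I)v = 0.
L - 4I = [[16, 4], [-48, -12]].
Row 1: (16)·x + (4)·4 = 0
Row 2: (-48)·x + (-12)·4 = 0
Solving gives x = -1.
Check: L·(-1, 4) = (-4, 16) = 4·(-1, 4).

-1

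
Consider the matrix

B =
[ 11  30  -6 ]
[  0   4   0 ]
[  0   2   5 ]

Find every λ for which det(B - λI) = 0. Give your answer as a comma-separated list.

Compute the characteristic polynomial p(λ) = det(λI - B).
Cofactor expansion gives p(λ) = λ^3 - 20λ^2 + 119λ - 220.
Since p(4) = 0, λ = 4 is a root.
Factor out (λ - 4): p(λ) = (λ - 4)·(λ^2 - 16λ + 55).
The quadratic factors as (λ - 5)·(λ - 11).
Eigenvalues: 4, 5, 11.

4, 5, 11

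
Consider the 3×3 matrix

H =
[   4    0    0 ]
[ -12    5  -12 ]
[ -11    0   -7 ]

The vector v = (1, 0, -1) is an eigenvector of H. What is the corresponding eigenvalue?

4

Compute Hv: H·(1, 0, -1) = (4, 0, -4).
Since Hv = λv, compare component 1: 4 = λ·1, so λ = 4.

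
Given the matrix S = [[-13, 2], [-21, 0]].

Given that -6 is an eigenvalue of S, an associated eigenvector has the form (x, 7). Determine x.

We need (S + 6I)v = 0.
S + 6I = [[-7, 2], [-21, 6]].
Row 1: (-7)·x + (2)·7 = 0
Row 2: (-21)·x + (6)·7 = 0
Solving gives x = 2.
Check: S·(2, 7) = (-12, -42) = -6·(2, 7).

2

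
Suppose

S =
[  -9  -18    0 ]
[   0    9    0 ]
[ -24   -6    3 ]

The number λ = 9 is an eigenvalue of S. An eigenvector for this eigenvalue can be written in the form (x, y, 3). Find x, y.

-1, 1

We need (S - 9I)v = 0.
S - 9I = [[-18, -18, 0], [0, 0, 0], [-24, -6, -6]].
Row 1: (-18)·x + (-18)·y + (0)·3 = 0
Row 2: (0)·x + (0)·y + (0)·3 = 0
Row 3: (-24)·x + (-6)·y + (-6)·3 = 0
Solving gives x = -1, y = 1.
Check: S·(-1, 1, 3) = (-9, 9, 27) = 9·(-1, 1, 3).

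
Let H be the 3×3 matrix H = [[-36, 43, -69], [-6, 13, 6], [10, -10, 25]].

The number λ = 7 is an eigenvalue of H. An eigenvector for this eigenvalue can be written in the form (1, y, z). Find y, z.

We need (H - 7I)v = 0.
H - 7I = [[-43, 43, -69], [-6, 6, 6], [10, -10, 18]].
Row 1: (-43)·1 + (43)·y + (-69)·z = 0
Row 2: (-6)·1 + (6)·y + (6)·z = 0
Row 3: (10)·1 + (-10)·y + (18)·z = 0
Solving gives y = 1, z = 0.
Check: H·(1, 1, 0) = (7, 7, 0) = 7·(1, 1, 0).

1, 0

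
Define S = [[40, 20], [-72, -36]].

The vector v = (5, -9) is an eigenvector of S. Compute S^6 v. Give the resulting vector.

First find the eigenvalue: Sv = (20, -36) = 4·(5, -9), so λ = 4.
Then S^6 v = λ^6·v = 4^6·(5, -9) = 4096·(5, -9) = (20480, -36864).

(20480, -36864)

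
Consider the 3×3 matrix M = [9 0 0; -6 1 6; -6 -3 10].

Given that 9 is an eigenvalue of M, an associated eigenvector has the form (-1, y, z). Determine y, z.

3, 3

We need (M - 9I)v = 0.
M - 9I = [[0, 0, 0], [-6, -8, 6], [-6, -3, 1]].
Row 1: (0)·-1 + (0)·y + (0)·z = 0
Row 2: (-6)·-1 + (-8)·y + (6)·z = 0
Row 3: (-6)·-1 + (-3)·y + (1)·z = 0
Solving gives y = 3, z = 3.
Check: M·(-1, 3, 3) = (-9, 27, 27) = 9·(-1, 3, 3).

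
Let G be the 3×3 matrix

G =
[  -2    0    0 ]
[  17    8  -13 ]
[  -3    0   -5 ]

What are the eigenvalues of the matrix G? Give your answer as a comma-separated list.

Compute the characteristic polynomial p(s) = det(sI - G).
Expanding along the first row, p(s) = s^3 - s^2 - 46s - 80.
Since p(8) = 0, s = 8 is a root.
Factor out (s - 8): p(s) = (s - 8)·(s^2 + 7s + 10).
The quadratic factors as (s + 5)·(s + 2).
Eigenvalues: -5, -2, 8.

-5, -2, 8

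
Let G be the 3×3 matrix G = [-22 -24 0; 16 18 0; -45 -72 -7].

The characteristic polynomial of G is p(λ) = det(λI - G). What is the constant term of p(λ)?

-84

p(λ) = λ^3 + 11λ^2 + 16λ - 84.
The constant term is -84.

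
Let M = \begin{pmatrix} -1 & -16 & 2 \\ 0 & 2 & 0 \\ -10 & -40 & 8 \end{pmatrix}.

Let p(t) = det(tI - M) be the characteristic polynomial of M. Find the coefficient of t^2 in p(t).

-9

The coefficient of t^2 of det(tI - M) is −trace(M).
trace(M) = (-1) + (2) + (8) = 9, so the coefficient is -9.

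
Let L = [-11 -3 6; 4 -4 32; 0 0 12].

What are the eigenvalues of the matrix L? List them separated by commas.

-8, -7, 12

Compute the characteristic polynomial p(s) = det(sI - L).
Expanding along the first row, p(s) = s^3 + 3s^2 - 124s - 672.
Try s = -8: p(-8) = 0, so -8 is a root.
Dividing by (s + 8) leaves s^2 - 5s - 84.
The quadratic factors as (s + 7)·(s - 12).
Eigenvalues: -8, -7, 12.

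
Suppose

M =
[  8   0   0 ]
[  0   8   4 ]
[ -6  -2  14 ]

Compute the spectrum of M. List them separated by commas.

8, 10, 12

The characteristic polynomial is p(λ) = det(λI - M).
Expanding along the first row, p(λ) = λ^3 - 30λ^2 + 296λ - 960.
Rational-root test: λ = 10 gives p(10) = 0.
Factor out (λ - 10): p(λ) = (λ - 10)·(λ^2 - 20λ + 96).
The quadratic factors as (λ - 8)·(λ - 12).
Eigenvalues: 8, 10, 12.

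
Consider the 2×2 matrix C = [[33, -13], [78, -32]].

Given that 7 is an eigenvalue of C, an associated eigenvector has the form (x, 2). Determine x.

We need (C - 7I)v = 0.
C - 7I = [[26, -13], [78, -39]].
Row 1: (26)·x + (-13)·2 = 0
Row 2: (78)·x + (-39)·2 = 0
Solving gives x = 1.
Check: C·(1, 2) = (7, 14) = 7·(1, 2).

1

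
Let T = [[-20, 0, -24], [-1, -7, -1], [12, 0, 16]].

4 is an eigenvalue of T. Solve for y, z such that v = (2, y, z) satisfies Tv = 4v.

We need (T - 4I)v = 0.
T - 4I = [[-24, 0, -24], [-1, -11, -1], [12, 0, 12]].
Row 1: (-24)·2 + (0)·y + (-24)·z = 0
Row 2: (-1)·2 + (-11)·y + (-1)·z = 0
Row 3: (12)·2 + (0)·y + (12)·z = 0
Solving gives y = 0, z = -2.
Check: T·(2, 0, -2) = (8, 0, -8) = 4·(2, 0, -2).

0, -2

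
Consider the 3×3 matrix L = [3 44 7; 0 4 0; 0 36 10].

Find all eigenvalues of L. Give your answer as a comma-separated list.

Set up det(rI - L) = 0.
Expanding the 3×3 determinant: p(r) = r^3 - 17r^2 + 82r - 120.
Rational-root test: r = 3 gives p(3) = 0.
Dividing by (r - 3) leaves r^2 - 14r + 40.
The quadratic factors as (r - 4)·(r - 10).
Eigenvalues: 3, 4, 10.

3, 4, 10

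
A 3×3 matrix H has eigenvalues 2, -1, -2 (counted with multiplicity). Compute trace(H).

-1

trace(H) is the sum of the eigenvalues: (2) + (-1) + (-2) = -1.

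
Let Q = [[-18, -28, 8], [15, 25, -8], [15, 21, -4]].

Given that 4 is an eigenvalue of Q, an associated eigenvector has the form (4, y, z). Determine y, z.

We need (Q - 4I)v = 0.
Q - 4I = [[-22, -28, 8], [15, 21, -8], [15, 21, -8]].
Row 1: (-22)·4 + (-28)·y + (8)·z = 0
Row 2: (15)·4 + (21)·y + (-8)·z = 0
Row 3: (15)·4 + (21)·y + (-8)·z = 0
Solving gives y = -4, z = -3.
Check: Q·(4, -4, -3) = (16, -16, -12) = 4·(4, -4, -3).

-4, -3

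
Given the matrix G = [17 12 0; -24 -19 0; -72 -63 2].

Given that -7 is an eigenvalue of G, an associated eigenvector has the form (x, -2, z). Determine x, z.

We need (G + 7I)v = 0.
G + 7I = [[24, 12, 0], [-24, -12, 0], [-72, -63, 9]].
Row 1: (24)·x + (12)·-2 + (0)·z = 0
Row 2: (-24)·x + (-12)·-2 + (0)·z = 0
Row 3: (-72)·x + (-63)·-2 + (9)·z = 0
Solving gives x = 1, z = -6.
Check: G·(1, -2, -6) = (-7, 14, 42) = -7·(1, -2, -6).

1, -6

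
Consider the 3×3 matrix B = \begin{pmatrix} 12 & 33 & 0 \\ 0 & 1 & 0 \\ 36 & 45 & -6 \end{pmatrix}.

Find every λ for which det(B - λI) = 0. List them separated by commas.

Set up det(tI - B) = 0.
Expanding along the first row, p(t) = t^3 - 7t^2 - 66t + 72.
Since p(1) = 0, t = 1 is a root.
Dividing by (t - 1) leaves t^2 - 6t - 72.
The quadratic factors as (t + 6)·(t - 12).
Eigenvalues: -6, 1, 12.

-6, 1, 12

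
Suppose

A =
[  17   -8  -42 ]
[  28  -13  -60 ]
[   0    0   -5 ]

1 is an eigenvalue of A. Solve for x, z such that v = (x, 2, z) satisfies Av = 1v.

We need (A - 1I)v = 0.
A - 1I = [[16, -8, -42], [28, -14, -60], [0, 0, -6]].
Row 1: (16)·x + (-8)·2 + (-42)·z = 0
Row 2: (28)·x + (-14)·2 + (-60)·z = 0
Row 3: (0)·x + (0)·2 + (-6)·z = 0
Solving gives x = 1, z = 0.
Check: A·(1, 2, 0) = (1, 2, 0) = 1·(1, 2, 0).

1, 0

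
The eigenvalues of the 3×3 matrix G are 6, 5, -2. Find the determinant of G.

det(G) is the product of the eigenvalues: (6) · (5) · (-2) = -60.

-60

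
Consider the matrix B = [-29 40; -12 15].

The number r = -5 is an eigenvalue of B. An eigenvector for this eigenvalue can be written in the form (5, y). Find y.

We need (B + 5I)v = 0.
B + 5I = [[-24, 40], [-12, 20]].
Row 1: (-24)·5 + (40)·y = 0
Row 2: (-12)·5 + (20)·y = 0
Solving gives y = 3.
Check: B·(5, 3) = (-25, -15) = -5·(5, 3).

3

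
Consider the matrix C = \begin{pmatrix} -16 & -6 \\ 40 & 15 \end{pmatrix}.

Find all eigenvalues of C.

-1, 0

det(C - λI) = (-16 - λ)(15 - λ) - (-6)·(40) = λ^2 + λ.
This factors as (λ + 1)·λ = 0.
Eigenvalues: -1, 0.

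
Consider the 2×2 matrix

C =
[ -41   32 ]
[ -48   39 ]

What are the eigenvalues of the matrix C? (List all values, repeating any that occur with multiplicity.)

det(C - λI) = (-41 - λ)(39 - λ) - (32)·(-48) = λ^2 + 2λ - 63.
This factors as (λ + 9)·(λ - 7) = 0.
Eigenvalues: -9, 7.

-9, 7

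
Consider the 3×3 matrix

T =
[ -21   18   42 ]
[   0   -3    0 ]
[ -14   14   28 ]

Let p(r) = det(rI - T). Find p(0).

p(0) = det(0·I − T) = det(−T) = (−1)^3·det(T).
det(T) = 0, so p(0) = 0.

0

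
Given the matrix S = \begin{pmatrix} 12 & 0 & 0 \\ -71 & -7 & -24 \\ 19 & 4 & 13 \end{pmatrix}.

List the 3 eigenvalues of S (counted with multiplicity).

1, 5, 12

Compute the characteristic polynomial p(s) = det(sI - S).
Expanding along the first row, p(s) = s^3 - 18s^2 + 77s - 60.
Try s = 1: p(1) = 0, so 1 is a root.
Factor out (s - 1): p(s) = (s - 1)·(s^2 - 17s + 60).
The quadratic factors as (s - 5)·(s - 12).
Eigenvalues: 1, 5, 12.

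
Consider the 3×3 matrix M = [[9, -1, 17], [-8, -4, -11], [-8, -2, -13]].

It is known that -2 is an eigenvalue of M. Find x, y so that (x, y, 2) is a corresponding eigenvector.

-3, 1

We need (M + 2I)v = 0.
M + 2I = [[11, -1, 17], [-8, -2, -11], [-8, -2, -11]].
Row 1: (11)·x + (-1)·y + (17)·2 = 0
Row 2: (-8)·x + (-2)·y + (-11)·2 = 0
Row 3: (-8)·x + (-2)·y + (-11)·2 = 0
Solving gives x = -3, y = 1.
Check: M·(-3, 1, 2) = (6, -2, -4) = -2·(-3, 1, 2).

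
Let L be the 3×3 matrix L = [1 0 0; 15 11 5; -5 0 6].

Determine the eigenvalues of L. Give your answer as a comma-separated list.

1, 6, 11

Set up det(μI - L) = 0.
Expanding the 3×3 determinant: p(μ) = μ^3 - 18μ^2 + 83μ - 66.
Since p(6) = 0, μ = 6 is a root.
Dividing by (μ - 6) leaves μ^2 - 12μ + 11.
The quadratic factors as (μ - 1)·(μ - 11).
Eigenvalues: 1, 6, 11.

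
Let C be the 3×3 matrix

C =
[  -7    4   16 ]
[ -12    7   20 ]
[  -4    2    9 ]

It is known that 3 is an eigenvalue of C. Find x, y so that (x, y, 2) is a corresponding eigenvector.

We need (C - 3I)v = 0.
C - 3I = [[-10, 4, 16], [-12, 4, 20], [-4, 2, 6]].
Row 1: (-10)·x + (4)·y + (16)·2 = 0
Row 2: (-12)·x + (4)·y + (20)·2 = 0
Row 3: (-4)·x + (2)·y + (6)·2 = 0
Solving gives x = 4, y = 2.
Check: C·(4, 2, 2) = (12, 6, 6) = 3·(4, 2, 2).

4, 2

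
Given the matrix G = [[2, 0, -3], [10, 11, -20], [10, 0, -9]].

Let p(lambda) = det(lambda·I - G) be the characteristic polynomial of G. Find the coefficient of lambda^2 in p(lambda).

-4

The coefficient of lambda^2 of det(lambda·I - G) is −trace(G).
trace(G) = (2) + (11) + (-9) = 4, so the coefficient is -4.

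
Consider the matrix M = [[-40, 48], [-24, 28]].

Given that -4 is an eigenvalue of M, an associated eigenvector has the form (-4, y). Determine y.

We need (M + 4I)v = 0.
M + 4I = [[-36, 48], [-24, 32]].
Row 1: (-36)·-4 + (48)·y = 0
Row 2: (-24)·-4 + (32)·y = 0
Solving gives y = -3.
Check: M·(-4, -3) = (16, 12) = -4·(-4, -3).

-3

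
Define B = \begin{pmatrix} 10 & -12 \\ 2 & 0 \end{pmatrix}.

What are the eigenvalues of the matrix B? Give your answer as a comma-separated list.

4, 6

det(B - lambda·I) = (10 - lambda)(0 - lambda) - (-12)·(2) = lambda^2 - 10·lambda + 24.
This factors as (lambda - 4)·(lambda - 6) = 0.
Eigenvalues: 4, 6.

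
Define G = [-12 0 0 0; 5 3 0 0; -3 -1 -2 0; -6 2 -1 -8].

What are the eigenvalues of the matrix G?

G is lower triangular, so its eigenvalues are the diagonal entries.
Diagonal: -12, 3, -2, -8.

-12, -8, -2, 3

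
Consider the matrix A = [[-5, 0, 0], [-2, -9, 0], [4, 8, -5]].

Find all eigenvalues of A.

A is lower triangular, so its eigenvalues are the diagonal entries.
Diagonal: -5, -9, -5.

-9, -5, -5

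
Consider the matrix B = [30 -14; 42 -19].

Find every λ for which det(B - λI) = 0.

det(B - λI) = (30 - λ)(-19 - λ) - (-14)·(42) = λ^2 - 11λ + 18.
This factors as (λ - 2)·(λ - 9) = 0.
Eigenvalues: 2, 9.

2, 9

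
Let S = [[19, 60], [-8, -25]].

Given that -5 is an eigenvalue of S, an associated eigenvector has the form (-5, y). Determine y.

2

We need (S + 5I)v = 0.
S + 5I = [[24, 60], [-8, -20]].
Row 1: (24)·-5 + (60)·y = 0
Row 2: (-8)·-5 + (-20)·y = 0
Solving gives y = 2.
Check: S·(-5, 2) = (25, -10) = -5·(-5, 2).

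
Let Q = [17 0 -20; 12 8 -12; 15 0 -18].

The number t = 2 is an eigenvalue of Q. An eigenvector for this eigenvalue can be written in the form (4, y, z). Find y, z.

-2, 3

We need (Q - 2I)v = 0.
Q - 2I = [[15, 0, -20], [12, 6, -12], [15, 0, -20]].
Row 1: (15)·4 + (0)·y + (-20)·z = 0
Row 2: (12)·4 + (6)·y + (-12)·z = 0
Row 3: (15)·4 + (0)·y + (-20)·z = 0
Solving gives y = -2, z = 3.
Check: Q·(4, -2, 3) = (8, -4, 6) = 2·(4, -2, 3).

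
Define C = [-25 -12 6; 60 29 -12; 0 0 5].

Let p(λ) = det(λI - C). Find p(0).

p(0) = det(0·I − C) = det(−C) = (−1)^3·det(C).
det(C) = -25, so p(0) = 25.

25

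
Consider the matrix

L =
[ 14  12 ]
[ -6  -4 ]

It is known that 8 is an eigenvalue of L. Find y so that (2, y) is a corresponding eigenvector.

-1

We need (L - 8I)v = 0.
L - 8I = [[6, 12], [-6, -12]].
Row 1: (6)·2 + (12)·y = 0
Row 2: (-6)·2 + (-12)·y = 0
Solving gives y = -1.
Check: L·(2, -1) = (16, -8) = 8·(2, -1).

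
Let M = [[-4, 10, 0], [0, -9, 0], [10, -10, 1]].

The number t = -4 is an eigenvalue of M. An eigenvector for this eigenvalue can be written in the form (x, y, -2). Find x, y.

We need (M + 4I)v = 0.
M + 4I = [[0, 10, 0], [0, -5, 0], [10, -10, 5]].
Row 1: (0)·x + (10)·y + (0)·-2 = 0
Row 2: (0)·x + (-5)·y + (0)·-2 = 0
Row 3: (10)·x + (-10)·y + (5)·-2 = 0
Solving gives x = 1, y = 0.
Check: M·(1, 0, -2) = (-4, 0, 8) = -4·(1, 0, -2).

1, 0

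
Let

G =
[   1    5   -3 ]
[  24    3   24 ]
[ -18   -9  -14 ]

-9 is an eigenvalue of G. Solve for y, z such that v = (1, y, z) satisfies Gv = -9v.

We need (G + 9I)v = 0.
G + 9I = [[10, 5, -3], [24, 12, 24], [-18, -9, -5]].
Row 1: (10)·1 + (5)·y + (-3)·z = 0
Row 2: (24)·1 + (12)·y + (24)·z = 0
Row 3: (-18)·1 + (-9)·y + (-5)·z = 0
Solving gives y = -2, z = 0.
Check: G·(1, -2, 0) = (-9, 18, 0) = -9·(1, -2, 0).

-2, 0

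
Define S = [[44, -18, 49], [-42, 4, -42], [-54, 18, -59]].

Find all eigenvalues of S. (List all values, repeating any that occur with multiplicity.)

-10, -5, 4

The characteristic polynomial is p(lambda) = det(lambda·I - S).
Cofactor expansion gives p(lambda) = lambda^3 + 11·lambda^2 - 10·lambda - 200.
Try lambda = 4: p(4) = 0, so 4 is a root.
Dividing by (lambda - 4) leaves lambda^2 + 15·lambda + 50.
The quadratic factors as (lambda + 10)·(lambda + 5).
Eigenvalues: -10, -5, 4.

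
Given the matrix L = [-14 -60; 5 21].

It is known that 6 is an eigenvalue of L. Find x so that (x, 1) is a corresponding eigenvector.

We need (L - 6I)v = 0.
L - 6I = [[-20, -60], [5, 15]].
Row 1: (-20)·x + (-60)·1 = 0
Row 2: (5)·x + (15)·1 = 0
Solving gives x = -3.
Check: L·(-3, 1) = (-18, 6) = 6·(-3, 1).

-3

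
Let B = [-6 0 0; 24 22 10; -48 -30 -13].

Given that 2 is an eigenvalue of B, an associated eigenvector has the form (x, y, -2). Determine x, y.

We need (B - 2I)v = 0.
B - 2I = [[-8, 0, 0], [24, 20, 10], [-48, -30, -15]].
Row 1: (-8)·x + (0)·y + (0)·-2 = 0
Row 2: (24)·x + (20)·y + (10)·-2 = 0
Row 3: (-48)·x + (-30)·y + (-15)·-2 = 0
Solving gives x = 0, y = 1.
Check: B·(0, 1, -2) = (0, 2, -4) = 2·(0, 1, -2).

0, 1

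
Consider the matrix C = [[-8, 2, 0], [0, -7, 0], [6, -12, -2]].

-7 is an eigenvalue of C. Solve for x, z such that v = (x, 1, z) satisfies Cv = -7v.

2, 0

We need (C + 7I)v = 0.
C + 7I = [[-1, 2, 0], [0, 0, 0], [6, -12, 5]].
Row 1: (-1)·x + (2)·1 + (0)·z = 0
Row 2: (0)·x + (0)·1 + (0)·z = 0
Row 3: (6)·x + (-12)·1 + (5)·z = 0
Solving gives x = 2, z = 0.
Check: C·(2, 1, 0) = (-14, -7, 0) = -7·(2, 1, 0).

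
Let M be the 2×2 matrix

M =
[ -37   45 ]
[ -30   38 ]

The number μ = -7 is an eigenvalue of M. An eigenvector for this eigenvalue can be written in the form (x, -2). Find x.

We need (M + 7I)v = 0.
M + 7I = [[-30, 45], [-30, 45]].
Row 1: (-30)·x + (45)·-2 = 0
Row 2: (-30)·x + (45)·-2 = 0
Solving gives x = -3.
Check: M·(-3, -2) = (21, 14) = -7·(-3, -2).

-3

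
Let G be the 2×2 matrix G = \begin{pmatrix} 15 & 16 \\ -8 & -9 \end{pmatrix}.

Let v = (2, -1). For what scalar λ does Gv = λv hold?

Compute Gv: G·(2, -1) = (14, -7).
Since Gv = λv, compare component 1: 14 = λ·2, so λ = 7.

7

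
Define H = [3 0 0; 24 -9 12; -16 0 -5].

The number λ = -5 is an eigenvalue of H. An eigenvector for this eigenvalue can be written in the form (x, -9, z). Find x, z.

We need (H + 5I)v = 0.
H + 5I = [[8, 0, 0], [24, -4, 12], [-16, 0, 0]].
Row 1: (8)·x + (0)·-9 + (0)·z = 0
Row 2: (24)·x + (-4)·-9 + (12)·z = 0
Row 3: (-16)·x + (0)·-9 + (0)·z = 0
Solving gives x = 0, z = -3.
Check: H·(0, -9, -3) = (0, 45, 15) = -5·(0, -9, -3).

0, -3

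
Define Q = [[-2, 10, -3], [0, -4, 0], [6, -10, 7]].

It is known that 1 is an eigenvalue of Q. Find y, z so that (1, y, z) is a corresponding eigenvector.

0, -1

We need (Q - 1I)v = 0.
Q - 1I = [[-3, 10, -3], [0, -5, 0], [6, -10, 6]].
Row 1: (-3)·1 + (10)·y + (-3)·z = 0
Row 2: (0)·1 + (-5)·y + (0)·z = 0
Row 3: (6)·1 + (-10)·y + (6)·z = 0
Solving gives y = 0, z = -1.
Check: Q·(1, 0, -1) = (1, 0, -1) = 1·(1, 0, -1).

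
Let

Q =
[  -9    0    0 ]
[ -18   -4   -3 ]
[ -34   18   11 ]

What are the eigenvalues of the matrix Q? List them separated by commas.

The characteristic polynomial is p(s) = det(sI - Q).
Cofactor expansion gives p(s) = s^3 + 2s^2 - 53s + 90.
Try s = 2: p(2) = 0, so 2 is a root.
Dividing by (s - 2) leaves s^2 + 4s - 45.
The quadratic factors as (s + 9)·(s - 5).
Eigenvalues: -9, 2, 5.

-9, 2, 5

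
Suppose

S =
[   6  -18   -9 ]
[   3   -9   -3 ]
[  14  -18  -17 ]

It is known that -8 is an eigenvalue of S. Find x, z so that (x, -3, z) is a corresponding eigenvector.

We need (S + 8I)v = 0.
S + 8I = [[14, -18, -9], [3, -1, -3], [14, -18, -9]].
Row 1: (14)·x + (-18)·-3 + (-9)·z = 0
Row 2: (3)·x + (-1)·-3 + (-3)·z = 0
Row 3: (14)·x + (-18)·-3 + (-9)·z = 0
Solving gives x = -9, z = -8.
Check: S·(-9, -3, -8) = (72, 24, 64) = -8·(-9, -3, -8).

-9, -8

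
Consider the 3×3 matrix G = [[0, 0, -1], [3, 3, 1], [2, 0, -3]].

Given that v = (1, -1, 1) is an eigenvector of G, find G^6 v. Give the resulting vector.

First find the eigenvalue: Gv = (-1, 1, -1) = -1·(1, -1, 1), so λ = -1.
Then G^6 v = λ^6·v = (-1)^6·(1, -1, 1) = 1·(1, -1, 1) = (1, -1, 1).

(1, -1, 1)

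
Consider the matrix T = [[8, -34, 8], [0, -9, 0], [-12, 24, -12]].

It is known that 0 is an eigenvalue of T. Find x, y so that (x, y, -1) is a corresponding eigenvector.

We need (T)v = 0.
T = [[8, -34, 8], [0, -9, 0], [-12, 24, -12]].
Row 1: (8)·x + (-34)·y + (8)·-1 = 0
Row 2: (0)·x + (-9)·y + (0)·-1 = 0
Row 3: (-12)·x + (24)·y + (-12)·-1 = 0
Solving gives x = 1, y = 0.
Check: T·(1, 0, -1) = (0, 0, 0) = 0·(1, 0, -1).

1, 0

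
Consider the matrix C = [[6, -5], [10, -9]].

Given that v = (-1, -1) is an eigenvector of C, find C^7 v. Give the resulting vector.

(-1, -1)

First find the eigenvalue: Cv = (-1, -1) = 1·(-1, -1), so λ = 1.
Then C^7 v = λ^7·v = 1^7·(-1, -1) = 1·(-1, -1) = (-1, -1).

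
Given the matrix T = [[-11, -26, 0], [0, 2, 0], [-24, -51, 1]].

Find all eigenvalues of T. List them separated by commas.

Set up det(μI - T) = 0.
Cofactor expansion gives p(μ) = μ^3 + 8μ^2 - 31μ + 22.
Rational-root test: μ = 2 gives p(2) = 0.
Factor out (μ - 2): p(μ) = (μ - 2)·(μ^2 + 10μ - 11).
The quadratic factors as (μ + 11)·(μ - 1).
Eigenvalues: -11, 1, 2.

-11, 1, 2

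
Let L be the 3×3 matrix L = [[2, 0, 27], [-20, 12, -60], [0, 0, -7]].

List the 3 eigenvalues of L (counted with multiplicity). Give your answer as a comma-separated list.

The characteristic polynomial is p(r) = det(rI - L).
Expanding the 3×3 determinant: p(r) = r^3 - 7r^2 - 74r + 168.
Try r = 2: p(2) = 0, so 2 is a root.
Dividing by (r - 2) leaves r^2 - 5r - 84.
The quadratic factors as (r + 7)·(r - 12).
Eigenvalues: -7, 2, 12.

-7, 2, 12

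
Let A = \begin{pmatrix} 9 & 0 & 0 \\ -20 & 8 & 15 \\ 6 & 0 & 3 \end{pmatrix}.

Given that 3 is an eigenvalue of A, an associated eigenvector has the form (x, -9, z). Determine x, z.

We need (A - 3I)v = 0.
A - 3I = [[6, 0, 0], [-20, 5, 15], [6, 0, 0]].
Row 1: (6)·x + (0)·-9 + (0)·z = 0
Row 2: (-20)·x + (5)·-9 + (15)·z = 0
Row 3: (6)·x + (0)·-9 + (0)·z = 0
Solving gives x = 0, z = 3.
Check: A·(0, -9, 3) = (0, -27, 9) = 3·(0, -9, 3).

0, 3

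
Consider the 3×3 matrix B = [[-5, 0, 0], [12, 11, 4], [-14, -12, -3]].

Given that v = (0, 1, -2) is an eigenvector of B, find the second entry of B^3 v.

27

First find the eigenvalue: Bv = (0, 3, -6) = 3·(0, 1, -2), so λ = 3.
Then B^3 v = λ^3·v = 3^3·(0, 1, -2) = 27·(0, 1, -2) = (0, 27, -54).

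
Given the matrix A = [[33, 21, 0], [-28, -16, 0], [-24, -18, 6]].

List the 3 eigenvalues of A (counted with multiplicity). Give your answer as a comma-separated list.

Set up det(λI - A) = 0.
Expanding along the first row, p(λ) = λ^3 - 23λ^2 + 162λ - 360.
Rational-root test: λ = 6 gives p(6) = 0.
Dividing by (λ - 6) leaves λ^2 - 17λ + 60.
The quadratic factors as (λ - 5)·(λ - 12).
Eigenvalues: 5, 6, 12.

5, 6, 12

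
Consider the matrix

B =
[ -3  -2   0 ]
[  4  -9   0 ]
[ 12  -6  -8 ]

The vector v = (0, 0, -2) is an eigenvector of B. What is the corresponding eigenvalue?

-8

Compute Bv: B·(0, 0, -2) = (0, 0, 16).
Since Bv = λv, compare component 3: 16 = λ·-2, so λ = -8.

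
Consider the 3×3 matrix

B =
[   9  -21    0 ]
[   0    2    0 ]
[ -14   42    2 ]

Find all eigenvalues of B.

2, 2, 9

Set up det(μI - B) = 0.
Expanding the 3×3 determinant: p(μ) = μ^3 - 13μ^2 + 40μ - 36.
Rational-root test: μ = 2 gives p(2) = 0.
Factor out (μ - 2): p(μ) = (μ - 2)·(μ^2 - 11μ + 18).
The quadratic factors as (μ - 2)·(μ - 9).
Eigenvalues: 2, 2, 9.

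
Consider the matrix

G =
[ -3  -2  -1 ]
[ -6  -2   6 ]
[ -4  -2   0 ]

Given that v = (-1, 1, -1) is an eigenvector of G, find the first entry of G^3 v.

8

First find the eigenvalue: Gv = (2, -2, 2) = -2·(-1, 1, -1), so λ = -2.
Then G^3 v = λ^3·v = (-2)^3·(-1, 1, -1) = -8·(-1, 1, -1) = (8, -8, 8).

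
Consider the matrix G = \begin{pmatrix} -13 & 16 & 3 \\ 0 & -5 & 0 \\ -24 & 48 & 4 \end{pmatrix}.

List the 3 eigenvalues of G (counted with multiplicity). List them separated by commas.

-5, -5, -4

Set up det(μI - G) = 0.
Expanding the 3×3 determinant: p(μ) = μ^3 + 14μ^2 + 65μ + 100.
Try μ = -4: p(-4) = 0, so -4 is a root.
Dividing by (μ + 4) leaves μ^2 + 10μ + 25.
The quadratic factor is (μ + 5)^2.
Eigenvalues: -5, -5, -4.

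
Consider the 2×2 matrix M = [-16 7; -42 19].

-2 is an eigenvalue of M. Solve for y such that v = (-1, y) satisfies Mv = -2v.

-2

We need (M + 2I)v = 0.
M + 2I = [[-14, 7], [-42, 21]].
Row 1: (-14)·-1 + (7)·y = 0
Row 2: (-42)·-1 + (21)·y = 0
Solving gives y = -2.
Check: M·(-1, -2) = (2, 4) = -2·(-1, -2).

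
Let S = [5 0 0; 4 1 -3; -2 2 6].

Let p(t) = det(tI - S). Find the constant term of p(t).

-60

p(t) = t^3 - 12t^2 + 47t - 60.
The constant term is -60.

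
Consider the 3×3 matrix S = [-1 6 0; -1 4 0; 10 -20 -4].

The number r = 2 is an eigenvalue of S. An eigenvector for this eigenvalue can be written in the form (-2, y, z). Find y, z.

-1, 0

We need (S - 2I)v = 0.
S - 2I = [[-3, 6, 0], [-1, 2, 0], [10, -20, -6]].
Row 1: (-3)·-2 + (6)·y + (0)·z = 0
Row 2: (-1)·-2 + (2)·y + (0)·z = 0
Row 3: (10)·-2 + (-20)·y + (-6)·z = 0
Solving gives y = -1, z = 0.
Check: S·(-2, -1, 0) = (-4, -2, 0) = 2·(-2, -1, 0).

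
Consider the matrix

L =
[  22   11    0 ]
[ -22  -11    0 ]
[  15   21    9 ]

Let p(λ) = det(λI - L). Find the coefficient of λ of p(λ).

99

p(λ) = λ^3 - 20λ^2 + 99λ.
The coefficient of λ is 99.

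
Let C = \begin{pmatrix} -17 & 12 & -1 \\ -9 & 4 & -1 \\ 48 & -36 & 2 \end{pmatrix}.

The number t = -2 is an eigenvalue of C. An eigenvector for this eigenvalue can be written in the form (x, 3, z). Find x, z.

3, -9

We need (C + 2I)v = 0.
C + 2I = [[-15, 12, -1], [-9, 6, -1], [48, -36, 4]].
Row 1: (-15)·x + (12)·3 + (-1)·z = 0
Row 2: (-9)·x + (6)·3 + (-1)·z = 0
Row 3: (48)·x + (-36)·3 + (4)·z = 0
Solving gives x = 3, z = -9.
Check: C·(3, 3, -9) = (-6, -6, 18) = -2·(3, 3, -9).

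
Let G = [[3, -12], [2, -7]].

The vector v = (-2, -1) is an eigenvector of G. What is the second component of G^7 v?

First find the eigenvalue: Gv = (6, 3) = -3·(-2, -1), so λ = -3.
Then G^7 v = λ^7·v = (-3)^7·(-2, -1) = -2187·(-2, -1) = (4374, 2187).

2187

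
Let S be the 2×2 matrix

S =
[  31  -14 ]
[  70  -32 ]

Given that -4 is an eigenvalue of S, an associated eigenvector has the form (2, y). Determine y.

5

We need (S + 4I)v = 0.
S + 4I = [[35, -14], [70, -28]].
Row 1: (35)·2 + (-14)·y = 0
Row 2: (70)·2 + (-28)·y = 0
Solving gives y = 5.
Check: S·(2, 5) = (-8, -20) = -4·(2, 5).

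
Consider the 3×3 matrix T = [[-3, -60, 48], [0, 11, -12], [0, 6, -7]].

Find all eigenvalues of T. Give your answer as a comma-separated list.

Set up det(λI - T) = 0.
Expanding along the first row, p(λ) = λ^3 - λ^2 - 17λ - 15.
Try λ = -1: p(-1) = 0, so -1 is a root.
Factor out (λ + 1): p(λ) = (λ + 1)·(λ^2 - 2λ - 15).
The quadratic factors as (λ + 3)·(λ - 5).
Eigenvalues: -3, -1, 5.

-3, -1, 5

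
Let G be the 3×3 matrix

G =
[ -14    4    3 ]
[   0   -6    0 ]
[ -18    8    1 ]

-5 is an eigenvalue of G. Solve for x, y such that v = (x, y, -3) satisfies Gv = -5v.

We need (G + 5I)v = 0.
G + 5I = [[-9, 4, 3], [0, -1, 0], [-18, 8, 6]].
Row 1: (-9)·x + (4)·y + (3)·-3 = 0
Row 2: (0)·x + (-1)·y + (0)·-3 = 0
Row 3: (-18)·x + (8)·y + (6)·-3 = 0
Solving gives x = -1, y = 0.
Check: G·(-1, 0, -3) = (5, 0, 15) = -5·(-1, 0, -3).

-1, 0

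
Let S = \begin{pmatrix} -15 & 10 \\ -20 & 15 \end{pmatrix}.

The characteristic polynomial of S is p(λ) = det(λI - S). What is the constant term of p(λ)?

p(λ) = λ^2 - 25.
The constant term is -25.

-25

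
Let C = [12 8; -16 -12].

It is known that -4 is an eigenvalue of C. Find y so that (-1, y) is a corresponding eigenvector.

We need (C + 4I)v = 0.
C + 4I = [[16, 8], [-16, -8]].
Row 1: (16)·-1 + (8)·y = 0
Row 2: (-16)·-1 + (-8)·y = 0
Solving gives y = 2.
Check: C·(-1, 2) = (4, -8) = -4·(-1, 2).

2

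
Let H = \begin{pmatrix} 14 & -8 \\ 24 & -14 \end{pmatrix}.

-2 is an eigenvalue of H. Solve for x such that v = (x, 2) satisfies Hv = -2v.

1

We need (H + 2I)v = 0.
H + 2I = [[16, -8], [24, -12]].
Row 1: (16)·x + (-8)·2 = 0
Row 2: (24)·x + (-12)·2 = 0
Solving gives x = 1.
Check: H·(1, 2) = (-2, -4) = -2·(1, 2).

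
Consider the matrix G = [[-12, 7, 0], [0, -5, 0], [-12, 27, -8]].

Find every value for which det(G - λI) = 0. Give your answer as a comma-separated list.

-12, -8, -5

The characteristic polynomial is p(lambda) = det(lambda·I - G).
Expanding the 3×3 determinant: p(lambda) = lambda^3 + 25·lambda^2 + 196·lambda + 480.
Rational-root test: lambda = -8 gives p(-8) = 0.
Factor out (lambda + 8): p(lambda) = (lambda + 8)·(lambda^2 + 17·lambda + 60).
The quadratic factors as (lambda + 12)·(lambda + 5).
Eigenvalues: -12, -8, -5.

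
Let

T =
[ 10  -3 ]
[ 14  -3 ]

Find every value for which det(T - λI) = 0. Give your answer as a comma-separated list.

3, 4

det(T - sI) = (10 - s)(-3 - s) - (-3)·(14) = s^2 - 7s + 12.
This factors as (s - 3)·(s - 4) = 0.
Eigenvalues: 3, 4.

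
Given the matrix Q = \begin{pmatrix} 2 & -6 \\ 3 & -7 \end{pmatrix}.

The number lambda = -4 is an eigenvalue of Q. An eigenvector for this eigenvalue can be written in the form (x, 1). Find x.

We need (Q + 4I)v = 0.
Q + 4I = [[6, -6], [3, -3]].
Row 1: (6)·x + (-6)·1 = 0
Row 2: (3)·x + (-3)·1 = 0
Solving gives x = 1.
Check: Q·(1, 1) = (-4, -4) = -4·(1, 1).

1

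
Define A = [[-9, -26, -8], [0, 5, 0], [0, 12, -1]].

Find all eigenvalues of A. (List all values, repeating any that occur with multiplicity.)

Compute the characteristic polynomial p(λ) = det(λI - A).
Cofactor expansion gives p(λ) = λ^3 + 5λ^2 - 41λ - 45.
Rational-root test: λ = -1 gives p(-1) = 0.
Dividing by (λ + 1) leaves λ^2 + 4λ - 45.
The quadratic factors as (λ + 9)·(λ - 5).
Eigenvalues: -9, -1, 5.

-9, -1, 5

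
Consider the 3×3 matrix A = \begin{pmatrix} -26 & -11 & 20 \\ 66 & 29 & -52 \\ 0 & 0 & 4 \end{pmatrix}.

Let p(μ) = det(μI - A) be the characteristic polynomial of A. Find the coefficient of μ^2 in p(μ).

-7

The coefficient of μ^2 of det(μI - A) is −trace(A).
trace(A) = (-26) + (29) + (4) = 7, so the coefficient is -7.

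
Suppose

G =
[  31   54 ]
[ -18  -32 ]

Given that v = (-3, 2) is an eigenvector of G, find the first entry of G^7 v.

234375

First find the eigenvalue: Gv = (15, -10) = -5·(-3, 2), so λ = -5.
Then G^7 v = λ^7·v = (-5)^7·(-3, 2) = -78125·(-3, 2) = (234375, -156250).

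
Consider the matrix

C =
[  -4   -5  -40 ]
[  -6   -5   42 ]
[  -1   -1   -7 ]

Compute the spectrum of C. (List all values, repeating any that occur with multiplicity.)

Compute the characteristic polynomial p(μ) = det(μI - C).
Expanding along the first row, p(μ) = μ^3 + 16μ^2 + 55μ - 72.
Since p(-9) = 0, μ = -9 is a root.
Dividing by (μ + 9) leaves μ^2 + 7μ - 8.
The quadratic factors as (μ + 8)·(μ - 1).
Eigenvalues: -9, -8, 1.

-9, -8, 1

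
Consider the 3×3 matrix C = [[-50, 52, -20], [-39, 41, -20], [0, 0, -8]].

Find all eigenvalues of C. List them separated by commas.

-11, -8, 2

Set up det(rI - C) = 0.
Cofactor expansion gives p(r) = r^3 + 17r^2 + 50r - 176.
Rational-root test: r = 2 gives p(2) = 0.
Dividing by (r - 2) leaves r^2 + 19r + 88.
The quadratic factors as (r + 11)·(r + 8).
Eigenvalues: -11, -8, 2.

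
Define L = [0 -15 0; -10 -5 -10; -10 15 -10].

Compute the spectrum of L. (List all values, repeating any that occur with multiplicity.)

-10, -5, 0

The characteristic polynomial is p(μ) = det(μI - L).
Cofactor expansion gives p(μ) = μ^3 + 15μ^2 + 50μ.
Rational-root test: μ = -5 gives p(-5) = 0.
Factor out (μ + 5): p(μ) = (μ + 5)·(μ^2 + 10μ).
The quadratic factors as (μ + 10)·μ.
Eigenvalues: -10, -5, 0.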